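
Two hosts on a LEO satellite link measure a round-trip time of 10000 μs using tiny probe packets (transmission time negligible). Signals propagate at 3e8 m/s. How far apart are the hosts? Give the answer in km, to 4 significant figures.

One-way propagation = RTT/2 = 5000 μs.
d = s × t = 300000000 × 0.005 = 1500 km.

1500 km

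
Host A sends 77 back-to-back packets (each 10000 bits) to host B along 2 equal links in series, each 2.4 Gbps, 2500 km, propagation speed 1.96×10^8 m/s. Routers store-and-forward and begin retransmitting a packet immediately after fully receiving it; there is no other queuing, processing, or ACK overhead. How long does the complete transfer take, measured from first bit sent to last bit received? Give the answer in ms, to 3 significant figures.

25.8 ms

Per-hop transmission t_tx = L/R = 10000/2400000000 = 0.00416667 ms.
Per-hop propagation t_prop = 2500000/196000000 = 12.7551 ms.
Pipeline fill: first packet needs 2·t_tx to clear all hops; remaining 76 packets each add one t_tx.
Total = (2+77-1)·t_tx + 2·t_prop = 78·0.00416667 + 2·12.7551 = 25.8 ms.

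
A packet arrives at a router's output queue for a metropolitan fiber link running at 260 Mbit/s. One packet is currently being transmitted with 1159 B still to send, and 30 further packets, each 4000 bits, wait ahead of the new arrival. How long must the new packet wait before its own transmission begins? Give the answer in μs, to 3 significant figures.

Each queued packet: L/R = 4000/260000000 = 15.3846 μs.
30 queued → 461.538 μs.
Plus remaining 9272 bits of current packet: 35.6615 μs.
Queuing delay = 497 μs.

497 μs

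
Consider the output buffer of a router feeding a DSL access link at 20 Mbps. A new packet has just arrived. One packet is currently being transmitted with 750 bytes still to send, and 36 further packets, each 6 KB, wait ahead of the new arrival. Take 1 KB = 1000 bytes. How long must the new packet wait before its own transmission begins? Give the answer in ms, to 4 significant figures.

86.70 ms

Each queued packet: L/R = 48000/20000000 = 2.4 ms.
36 queued → 86.4 ms.
Plus remaining 6000 bits of current packet: 0.3 ms.
Queuing delay = 86.70 ms.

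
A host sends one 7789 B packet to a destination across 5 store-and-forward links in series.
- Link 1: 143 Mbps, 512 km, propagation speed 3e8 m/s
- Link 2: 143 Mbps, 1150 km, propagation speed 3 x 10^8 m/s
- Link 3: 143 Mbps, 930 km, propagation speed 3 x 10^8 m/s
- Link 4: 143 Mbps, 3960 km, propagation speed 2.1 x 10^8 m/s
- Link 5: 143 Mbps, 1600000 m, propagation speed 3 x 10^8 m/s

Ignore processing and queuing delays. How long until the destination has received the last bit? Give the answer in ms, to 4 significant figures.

L = 7789 × 8 = 62312 bits.
Transmission delay per hop = L/R = 62312/143000000 = 0.435748 ms; 5 hops → 2.17874 ms.
Propagation delays (d/s per hop): 1.70667, 3.83333, 3.1, 18.8571, 5.33333 ms; sum = 32.8305 ms.
End-to-end = 35.01 ms.

35.01 ms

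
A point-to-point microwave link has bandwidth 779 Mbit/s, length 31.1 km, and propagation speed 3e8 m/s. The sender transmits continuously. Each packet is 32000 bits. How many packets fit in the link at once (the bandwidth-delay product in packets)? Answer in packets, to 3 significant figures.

2.52 packets

Propagation delay = 31100 / 300000000 = 0.000103667 s.
BDP = R × t_prop = 779000000 × 0.000103667 = 80756.3 bits.
In packets of 32000 bits: 2.52 packets.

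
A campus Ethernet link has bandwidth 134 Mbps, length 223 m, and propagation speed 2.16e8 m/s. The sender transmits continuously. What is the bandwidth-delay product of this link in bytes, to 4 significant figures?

Propagation delay = 223 / 216000000 = 1.03241e-06 s.
BDP = R × t_prop = 134000000 × 1.03241e-06 = 138.343 bits.
In bytes: 138.343/8 = 17.29 bytes.

17.29 bytes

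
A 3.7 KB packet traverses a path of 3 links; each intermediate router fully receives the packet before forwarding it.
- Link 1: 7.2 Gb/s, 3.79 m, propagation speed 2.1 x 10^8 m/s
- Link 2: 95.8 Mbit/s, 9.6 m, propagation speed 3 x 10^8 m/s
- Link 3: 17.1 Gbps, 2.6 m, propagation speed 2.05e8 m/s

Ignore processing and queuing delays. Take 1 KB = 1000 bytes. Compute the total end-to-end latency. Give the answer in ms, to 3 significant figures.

0.315 ms

L = 29600 bits.
Transmission delays (L/R per hop): 0.00411111, 0.308977, 0.00173099 ms; sum = 0.314819 ms.
Propagation delays (d/s per hop): 1.80476e-05, 3.2e-05, 1.26829e-05 ms; sum = 6.27305e-05 ms.
End-to-end = 0.315 ms.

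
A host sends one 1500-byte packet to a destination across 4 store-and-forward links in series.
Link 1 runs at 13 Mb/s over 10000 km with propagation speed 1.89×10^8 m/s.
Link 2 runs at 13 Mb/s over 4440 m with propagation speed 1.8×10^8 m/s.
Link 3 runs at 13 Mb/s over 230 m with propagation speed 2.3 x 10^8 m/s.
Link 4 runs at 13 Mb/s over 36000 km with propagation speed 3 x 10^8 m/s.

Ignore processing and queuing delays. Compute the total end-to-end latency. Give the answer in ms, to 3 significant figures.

L = 1500 × 8 = 12000 bits.
Transmission delay per hop = L/R = 12000/13000000 = 0.923077 ms; 4 hops → 3.69231 ms.
Propagation delays (d/s per hop): 52.9101, 0.0246667, 0.001, 120 ms; sum = 172.936 ms.
End-to-end = 177 ms.

177 ms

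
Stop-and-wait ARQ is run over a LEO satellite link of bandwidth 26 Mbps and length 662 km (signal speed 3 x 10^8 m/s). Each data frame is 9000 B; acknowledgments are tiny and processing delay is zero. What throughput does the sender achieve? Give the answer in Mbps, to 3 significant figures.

t_tx = L/R = 72000/26000000 = 0.00276923 s.
t_prop = 662000/300000000 = 0.00220667 s; RTT = 0.00441333 s.
Cycle = t_tx + RTT = 0.00718256 s.
Throughput = L / cycle = 72000 / 0.00718256 = 10.0 Mbps.

10.0 Mbps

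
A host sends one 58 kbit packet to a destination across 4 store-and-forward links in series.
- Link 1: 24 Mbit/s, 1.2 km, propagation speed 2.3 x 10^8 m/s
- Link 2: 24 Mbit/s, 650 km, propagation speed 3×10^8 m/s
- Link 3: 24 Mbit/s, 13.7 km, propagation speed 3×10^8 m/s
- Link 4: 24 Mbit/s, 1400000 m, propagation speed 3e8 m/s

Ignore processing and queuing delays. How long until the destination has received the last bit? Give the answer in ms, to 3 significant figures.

L = 58000 bits.
Transmission delay per hop = L/R = 58000/24000000 = 2.41667 ms; 4 hops → 9.66667 ms.
Propagation delays (d/s per hop): 0.00521739, 2.16667, 0.0456667, 4.66667 ms; sum = 6.88422 ms.
End-to-end = 16.6 ms.

16.6 ms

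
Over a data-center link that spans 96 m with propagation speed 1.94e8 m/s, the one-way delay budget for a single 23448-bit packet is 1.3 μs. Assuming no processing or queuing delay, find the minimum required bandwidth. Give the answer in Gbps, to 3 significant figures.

Propagation delay = 96 / 194000000 = 0.494845 μs.
Transmission budget = 1.3 − 0.494845 = 0.805155 μs.
R ≥ L / t_tx = 23448 bits / 8.05155e-07 s = 29.1 Gbps.

29.1 Gbps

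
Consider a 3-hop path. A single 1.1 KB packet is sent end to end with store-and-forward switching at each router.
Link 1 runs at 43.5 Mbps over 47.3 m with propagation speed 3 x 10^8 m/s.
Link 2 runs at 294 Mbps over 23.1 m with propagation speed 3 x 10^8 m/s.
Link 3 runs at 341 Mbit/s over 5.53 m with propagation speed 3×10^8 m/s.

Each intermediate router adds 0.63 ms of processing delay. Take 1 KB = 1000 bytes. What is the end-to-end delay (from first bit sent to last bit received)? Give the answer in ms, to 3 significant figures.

L = 8800 bits.
Transmission delays (L/R per hop): 0.202299, 0.029932, 0.0258065 ms; sum = 0.258037 ms.
Propagation delays (d/s per hop): 0.000157667, 7.7e-05, 1.84333e-05 ms; sum = 0.0002531 ms.
Processing at 2 router(s): 2 × 0.63 ms = 1.26 ms.
End-to-end = 1.52 ms.

1.52 ms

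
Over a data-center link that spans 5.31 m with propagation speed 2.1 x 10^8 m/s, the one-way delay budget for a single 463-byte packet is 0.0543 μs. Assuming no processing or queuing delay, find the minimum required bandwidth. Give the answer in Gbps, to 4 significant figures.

127.7 Gbps

L = 3704 bits.
Propagation delay = 5.31 / 210000000 = 0.0252857 μs.
Transmission budget = 0.0543 − 0.0252857 = 0.0290143 μs.
R ≥ L / t_tx = 3704 bits / 2.90143e-08 s = 127.7 Gbps.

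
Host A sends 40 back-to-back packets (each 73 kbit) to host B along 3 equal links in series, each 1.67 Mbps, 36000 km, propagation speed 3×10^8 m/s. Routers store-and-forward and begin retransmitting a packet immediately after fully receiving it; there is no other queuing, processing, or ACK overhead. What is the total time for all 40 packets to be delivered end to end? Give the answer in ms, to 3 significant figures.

Per-hop transmission t_tx = L/R = 73000/1670000 = 43.7126 ms.
Per-hop propagation t_prop = 36000000/300000000 = 120 ms.
Pipeline fill: first packet needs 3·t_tx to clear all hops; remaining 39 packets each add one t_tx.
Total = (3+40-1)·t_tx + 3·t_prop = 42·43.7126 + 3·120 = 2200 ms.

2200 ms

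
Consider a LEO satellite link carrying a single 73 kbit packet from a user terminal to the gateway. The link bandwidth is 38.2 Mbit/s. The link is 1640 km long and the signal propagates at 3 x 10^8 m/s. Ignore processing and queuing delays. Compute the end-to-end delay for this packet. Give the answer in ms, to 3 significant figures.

L = 73000 bits.
Transmission delay = L/R = 73000 / 38200000 = 1.91099 ms.
Propagation delay = d/s = 1640000 m / 300000000 m/s = 5.46667 ms.
Total = 7.38 ms.

7.38 ms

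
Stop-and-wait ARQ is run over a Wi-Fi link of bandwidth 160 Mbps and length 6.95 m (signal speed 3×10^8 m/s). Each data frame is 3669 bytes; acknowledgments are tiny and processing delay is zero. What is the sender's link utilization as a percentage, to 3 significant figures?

100 %

t_tx = L/R = 29352/160000000 = 0.00018345 s.
t_prop = 6.95/300000000 = 2.31667e-08 s; RTT = 4.63333e-08 s.
Cycle = t_tx + RTT = 0.000183496 s.
Utilization = t_tx / cycle = 0.00018345/0.000183496 = 100 %.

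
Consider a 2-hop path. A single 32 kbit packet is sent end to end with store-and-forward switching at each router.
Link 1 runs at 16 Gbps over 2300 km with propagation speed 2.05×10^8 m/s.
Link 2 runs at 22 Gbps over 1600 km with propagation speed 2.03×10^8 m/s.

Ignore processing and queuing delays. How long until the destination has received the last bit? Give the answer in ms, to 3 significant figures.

L = 32000 bits.
Transmission delays (L/R per hop): 0.002, 0.00145455 ms; sum = 0.00345455 ms.
Propagation delays (d/s per hop): 11.2195, 7.88177 ms; sum = 19.1013 ms.
End-to-end = 19.1 ms.

19.1 ms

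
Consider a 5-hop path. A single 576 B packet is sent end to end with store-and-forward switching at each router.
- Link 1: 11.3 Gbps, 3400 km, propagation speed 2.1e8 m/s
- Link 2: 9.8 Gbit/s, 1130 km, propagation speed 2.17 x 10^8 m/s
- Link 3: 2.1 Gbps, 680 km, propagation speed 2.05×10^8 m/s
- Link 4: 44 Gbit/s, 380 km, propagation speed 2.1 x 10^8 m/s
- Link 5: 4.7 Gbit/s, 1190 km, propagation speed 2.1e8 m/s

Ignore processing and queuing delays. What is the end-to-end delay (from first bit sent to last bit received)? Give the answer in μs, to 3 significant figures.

L = 576 × 8 = 4608 bits.
Transmission delays (L/R per hop): 0.407788, 0.470204, 2.19429, 0.104727, 0.980426 μs; sum = 4.15743 μs.
Propagation delays (d/s per hop): 16190.5, 5207.37, 3317.07, 1809.52, 5666.67 μs; sum = 32191.1 μs.
End-to-end = 32200 μs.

32200 μs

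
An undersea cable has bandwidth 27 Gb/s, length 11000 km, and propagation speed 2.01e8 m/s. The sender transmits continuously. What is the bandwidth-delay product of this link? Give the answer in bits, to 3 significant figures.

1480000000 bits

Propagation delay = 11000000 / 2.01e+08 = 0.0547264 s.
BDP = R × t_prop = 27000000000 × 0.0547264 = 1477610000 bits.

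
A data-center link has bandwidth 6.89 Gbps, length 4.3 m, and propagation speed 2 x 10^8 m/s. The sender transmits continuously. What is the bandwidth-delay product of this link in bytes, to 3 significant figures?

Propagation delay = 4.3 / 200000000 = 2.15e-08 s.
BDP = R × t_prop = 6890000000 × 2.15e-08 = 148.135 bits.
In bytes: 148.135/8 = 18.5 bytes.

18.5 bytes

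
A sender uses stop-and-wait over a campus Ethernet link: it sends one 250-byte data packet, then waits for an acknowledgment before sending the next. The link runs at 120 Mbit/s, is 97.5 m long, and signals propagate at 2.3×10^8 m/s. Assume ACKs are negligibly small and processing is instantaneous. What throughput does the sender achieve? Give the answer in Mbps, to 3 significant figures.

t_tx = L/R = 2000/120000000 = 1.66667e-05 s.
t_prop = 97.5/2.3e+08 = 4.23913e-07 s; RTT = 8.47826e-07 s.
Cycle = t_tx + RTT = 1.75145e-05 s.
Throughput = L / cycle = 2000 / 1.75145e-05 = 114 Mbps.

114 Mbps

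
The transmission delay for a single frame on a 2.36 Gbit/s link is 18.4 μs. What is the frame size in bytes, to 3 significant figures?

5430 bytes

L = R × t_tx = 2360000000 b/s × 1.84e-05 s = 43424 bits.
In bytes: 43424 / 8 = 5430 bytes.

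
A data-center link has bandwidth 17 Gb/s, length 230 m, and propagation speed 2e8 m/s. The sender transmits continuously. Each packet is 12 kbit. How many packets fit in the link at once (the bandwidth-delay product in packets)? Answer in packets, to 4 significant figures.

Propagation delay = 230 / 200000000 = 1.15e-06 s.
BDP = R × t_prop = 17000000000 × 1.15e-06 = 19550 bits.
In packets of 12000 bits: 1.629 packets.

1.629 packets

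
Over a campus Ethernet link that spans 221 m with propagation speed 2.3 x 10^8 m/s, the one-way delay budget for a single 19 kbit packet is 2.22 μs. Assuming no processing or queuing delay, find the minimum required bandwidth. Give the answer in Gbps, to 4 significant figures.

15.09 Gbps

Propagation delay = 221 / 2.3e+08 = 0.96087 μs.
Transmission budget = 2.22 − 0.96087 = 1.25913 μs.
R ≥ L / t_tx = 19000 bits / 1.25913e-06 s = 15.09 Gbps.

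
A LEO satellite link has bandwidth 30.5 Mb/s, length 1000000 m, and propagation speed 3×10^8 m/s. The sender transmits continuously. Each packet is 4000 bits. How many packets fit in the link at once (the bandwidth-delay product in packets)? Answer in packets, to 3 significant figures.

25.4 packets

Propagation delay = 1000000 / 300000000 = 0.00333333 s.
BDP = R × t_prop = 30500000 × 0.00333333 = 101667 bits.
In packets of 4000 bits: 25.4 packets.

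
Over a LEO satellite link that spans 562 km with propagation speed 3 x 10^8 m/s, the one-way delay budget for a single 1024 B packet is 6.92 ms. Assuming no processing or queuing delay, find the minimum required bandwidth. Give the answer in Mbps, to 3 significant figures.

L = 8192 bits.
Propagation delay = 562000 / 300000000 = 1.87333 ms.
Transmission budget = 6.92 − 1.87333 = 5.04667 ms.
R ≥ L / t_tx = 8192 bits / 0.00504667 s = 1.62 Mbps.

1.62 Mbps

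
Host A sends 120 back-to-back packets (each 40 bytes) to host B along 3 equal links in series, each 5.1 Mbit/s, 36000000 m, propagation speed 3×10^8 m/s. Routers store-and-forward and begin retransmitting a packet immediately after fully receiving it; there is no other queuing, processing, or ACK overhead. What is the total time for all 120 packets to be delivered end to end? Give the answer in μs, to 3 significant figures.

Per-hop transmission t_tx = L/R = 320/5100000 = 62.7451 μs.
Per-hop propagation t_prop = 36000000/300000000 = 120000 μs.
Pipeline fill: first packet needs 3·t_tx to clear all hops; remaining 119 packets each add one t_tx.
Total = (3+120-1)·t_tx + 3·t_prop = 122·62.7451 + 3·120000 = 368000 μs.

368000 μs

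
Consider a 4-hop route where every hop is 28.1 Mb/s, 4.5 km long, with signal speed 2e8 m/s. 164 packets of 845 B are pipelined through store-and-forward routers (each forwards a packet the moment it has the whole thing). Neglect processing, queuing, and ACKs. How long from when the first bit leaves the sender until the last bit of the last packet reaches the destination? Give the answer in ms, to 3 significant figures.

40.3 ms

Per-hop transmission t_tx = L/R = 6760/28100000 = 0.240569 ms.
Per-hop propagation t_prop = 4500/200000000 = 0.0225 ms.
Pipeline fill: first packet needs 4·t_tx to clear all hops; remaining 163 packets each add one t_tx.
Total = (4+164-1)·t_tx + 4·t_prop = 167·0.240569 + 4·0.0225 = 40.3 ms.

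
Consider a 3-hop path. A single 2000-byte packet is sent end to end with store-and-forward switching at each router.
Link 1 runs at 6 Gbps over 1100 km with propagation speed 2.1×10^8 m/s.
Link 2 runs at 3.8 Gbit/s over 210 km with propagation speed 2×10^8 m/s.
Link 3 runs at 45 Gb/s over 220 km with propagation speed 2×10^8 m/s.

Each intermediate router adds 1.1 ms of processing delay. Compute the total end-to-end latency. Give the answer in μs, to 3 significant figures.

9600 μs

L = 2000 × 8 = 16000 bits.
Transmission delays (L/R per hop): 2.66667, 4.21053, 0.355556 μs; sum = 7.23275 μs.
Propagation delays (d/s per hop): 5238.1, 1050, 1100 μs; sum = 7388.1 μs.
Processing at 2 router(s): 2 × 1.1 ms = 2200 μs.
End-to-end = 9600 μs.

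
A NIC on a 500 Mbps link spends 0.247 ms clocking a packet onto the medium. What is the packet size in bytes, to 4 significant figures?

15440 bytes

L = R × t_tx = 500000000 b/s × 0.000247 s = 123500 bits.
In bytes: 123500 / 8 = 15440 bytes.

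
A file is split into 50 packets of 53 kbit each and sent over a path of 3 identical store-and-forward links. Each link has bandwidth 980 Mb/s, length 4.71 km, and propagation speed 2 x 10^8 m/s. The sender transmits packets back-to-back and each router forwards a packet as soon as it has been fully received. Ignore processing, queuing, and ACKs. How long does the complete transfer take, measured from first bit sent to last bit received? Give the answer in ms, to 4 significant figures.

Per-hop transmission t_tx = L/R = 53000/980000000 = 0.0540816 ms.
Per-hop propagation t_prop = 4710/200000000 = 0.02355 ms.
Pipeline fill: first packet needs 3·t_tx to clear all hops; remaining 49 packets each add one t_tx.
Total = (3+50-1)·t_tx + 3·t_prop = 52·0.0540816 + 3·0.02355 = 2.883 ms.

2.883 ms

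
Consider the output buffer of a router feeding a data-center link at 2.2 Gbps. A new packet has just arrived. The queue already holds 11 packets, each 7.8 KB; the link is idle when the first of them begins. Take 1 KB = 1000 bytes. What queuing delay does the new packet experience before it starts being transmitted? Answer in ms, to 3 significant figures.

0.312 ms

Each queued packet: L/R = 62400/2200000000 = 0.0283636 ms.
11 queued → 0.312 ms.
Queuing delay = 0.312 ms.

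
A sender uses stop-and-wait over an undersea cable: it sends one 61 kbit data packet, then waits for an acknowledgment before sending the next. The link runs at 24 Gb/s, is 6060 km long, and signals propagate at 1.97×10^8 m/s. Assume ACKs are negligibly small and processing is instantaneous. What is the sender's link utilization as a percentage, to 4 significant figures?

0.004131 %

t_tx = L/R = 61000/24000000000 = 2.54167e-06 s.
t_prop = 6060000/197000000 = 0.0307614 s; RTT = 0.0615228 s.
Cycle = t_tx + RTT = 0.0615254 s.
Utilization = t_tx / cycle = 2.54167e-06/0.0615254 = 0.004131 %.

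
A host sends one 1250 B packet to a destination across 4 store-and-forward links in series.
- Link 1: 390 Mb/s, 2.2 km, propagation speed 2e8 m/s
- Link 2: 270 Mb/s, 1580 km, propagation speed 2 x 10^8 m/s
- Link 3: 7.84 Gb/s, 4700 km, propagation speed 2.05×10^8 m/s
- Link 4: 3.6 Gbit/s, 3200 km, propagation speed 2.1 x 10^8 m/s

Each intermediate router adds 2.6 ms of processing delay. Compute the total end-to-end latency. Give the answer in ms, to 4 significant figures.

53.94 ms

L = 1250 × 8 = 10000 bits.
Transmission delays (L/R per hop): 0.025641, 0.037037, 0.00127551, 0.00277778 ms; sum = 0.0667314 ms.
Propagation delays (d/s per hop): 0.011, 7.9, 22.9268, 15.2381 ms; sum = 46.0759 ms.
Processing at 3 router(s): 3 × 2.6 ms = 7.8 ms.
End-to-end = 53.94 ms.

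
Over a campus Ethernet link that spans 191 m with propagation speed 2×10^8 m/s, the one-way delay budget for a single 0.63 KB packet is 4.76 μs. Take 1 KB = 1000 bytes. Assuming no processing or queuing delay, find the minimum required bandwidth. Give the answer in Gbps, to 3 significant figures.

L = 5040 bits.
Propagation delay = 191 / 200000000 = 0.955 μs.
Transmission budget = 4.76 − 0.955 = 3.805 μs.
R ≥ L / t_tx = 5040 bits / 3.805e-06 s = 1.32 Gbps.

1.32 Gbps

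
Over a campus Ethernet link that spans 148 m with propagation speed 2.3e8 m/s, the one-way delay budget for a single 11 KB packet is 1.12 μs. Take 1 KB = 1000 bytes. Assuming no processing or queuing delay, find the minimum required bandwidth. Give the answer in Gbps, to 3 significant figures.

185 Gbps

L = 88000 bits.
Propagation delay = 148 / 2.3e+08 = 0.643478 μs.
Transmission budget = 1.12 − 0.643478 = 0.476522 μs.
R ≥ L / t_tx = 88000 bits / 4.76522e-07 s = 185 Gbps.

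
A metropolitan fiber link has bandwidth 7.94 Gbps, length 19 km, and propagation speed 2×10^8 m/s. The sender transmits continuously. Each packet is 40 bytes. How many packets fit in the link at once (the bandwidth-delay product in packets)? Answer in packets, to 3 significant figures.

Propagation delay = 19000 / 200000000 = 9.5e-05 s.
BDP = R × t_prop = 7940000000 × 9.5e-05 = 754300 bits.
In packets of 320 bits: 2360 packets.

2360 packets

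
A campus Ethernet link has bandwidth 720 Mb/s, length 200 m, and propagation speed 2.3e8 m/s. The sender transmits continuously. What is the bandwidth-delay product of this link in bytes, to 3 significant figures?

78.3 bytes

Propagation delay = 200 / 2.3e+08 = 8.69565e-07 s.
BDP = R × t_prop = 720000000 × 8.69565e-07 = 626.087 bits.
In bytes: 626.087/8 = 78.3 bytes.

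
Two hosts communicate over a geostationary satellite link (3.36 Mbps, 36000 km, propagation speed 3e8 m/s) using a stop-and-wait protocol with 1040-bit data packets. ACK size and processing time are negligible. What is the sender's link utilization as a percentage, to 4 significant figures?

0.1288 %

t_tx = L/R = 1040/3360000 = 0.000309524 s.
t_prop = 36000000/300000000 = 0.12 s; RTT = 0.24 s.
Cycle = t_tx + RTT = 0.24031 s.
Utilization = t_tx / cycle = 0.000309524/0.24031 = 0.1288 %.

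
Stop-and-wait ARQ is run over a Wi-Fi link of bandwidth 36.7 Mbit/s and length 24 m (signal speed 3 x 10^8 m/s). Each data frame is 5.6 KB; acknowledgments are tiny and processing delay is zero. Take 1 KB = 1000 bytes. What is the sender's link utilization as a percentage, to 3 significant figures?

t_tx = L/R = 44800/36700000 = 0.00122071 s.
t_prop = 24/300000000 = 8e-08 s; RTT = 1.6e-07 s.
Cycle = t_tx + RTT = 0.00122087 s.
Utilization = t_tx / cycle = 0.00122071/0.00122087 = 100 %.

100 %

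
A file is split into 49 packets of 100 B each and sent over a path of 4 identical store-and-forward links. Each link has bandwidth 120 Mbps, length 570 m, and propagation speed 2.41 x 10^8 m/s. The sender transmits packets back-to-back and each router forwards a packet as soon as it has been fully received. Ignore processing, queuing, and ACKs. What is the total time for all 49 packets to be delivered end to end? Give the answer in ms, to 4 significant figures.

0.3561 ms

Per-hop transmission t_tx = L/R = 800/120000000 = 0.00666667 ms.
Per-hop propagation t_prop = 570/241000000 = 0.00236515 ms.
Pipeline fill: first packet needs 4·t_tx to clear all hops; remaining 48 packets each add one t_tx.
Total = (4+49-1)·t_tx + 4·t_prop = 52·0.00666667 + 4·0.00236515 = 0.3561 ms.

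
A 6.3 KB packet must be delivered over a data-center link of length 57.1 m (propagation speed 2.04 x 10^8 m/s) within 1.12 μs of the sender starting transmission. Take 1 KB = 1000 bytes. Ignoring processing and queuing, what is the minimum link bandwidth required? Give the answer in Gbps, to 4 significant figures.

L = 50400 bits.
Propagation delay = 57.1 / 204000000 = 0.279902 μs.
Transmission budget = 1.12 − 0.279902 = 0.840098 μs.
R ≥ L / t_tx = 50400 bits / 8.40098e-07 s = 59.99 Gbps.

59.99 Gbps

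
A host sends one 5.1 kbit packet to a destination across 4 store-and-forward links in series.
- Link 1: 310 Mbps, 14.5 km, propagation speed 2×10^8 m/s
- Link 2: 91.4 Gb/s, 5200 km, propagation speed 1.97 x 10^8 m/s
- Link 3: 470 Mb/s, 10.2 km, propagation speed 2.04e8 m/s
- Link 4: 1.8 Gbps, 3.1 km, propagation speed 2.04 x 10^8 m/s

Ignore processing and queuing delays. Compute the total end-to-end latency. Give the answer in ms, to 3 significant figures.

26.6 ms

L = 5100 bits.
Transmission delays (L/R per hop): 0.0164516, 5.57987e-05, 0.0108511, 0.00283333 ms; sum = 0.0301918 ms.
Propagation delays (d/s per hop): 0.0725, 26.3959, 0.05, 0.0151961 ms; sum = 26.5336 ms.
End-to-end = 26.6 ms.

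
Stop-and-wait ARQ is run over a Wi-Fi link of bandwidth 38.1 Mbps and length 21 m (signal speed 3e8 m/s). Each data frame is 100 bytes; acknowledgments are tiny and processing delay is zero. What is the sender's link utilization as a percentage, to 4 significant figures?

t_tx = L/R = 800/38100000 = 2.09974e-05 s.
t_prop = 21/300000000 = 7e-08 s; RTT = 1.4e-07 s.
Cycle = t_tx + RTT = 2.11374e-05 s.
Utilization = t_tx / cycle = 2.09974e-05/2.11374e-05 = 99.34 %.

99.34 %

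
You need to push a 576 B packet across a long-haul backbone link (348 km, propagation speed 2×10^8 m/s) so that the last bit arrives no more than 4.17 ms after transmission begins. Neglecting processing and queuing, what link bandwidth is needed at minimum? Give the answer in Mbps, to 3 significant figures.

1.90 Mbps

L = 4608 bits.
Propagation delay = 348000 / 200000000 = 1.74 ms.
Transmission budget = 4.17 − 1.74 = 2.43 ms.
R ≥ L / t_tx = 4608 bits / 0.00243 s = 1.90 Mbps.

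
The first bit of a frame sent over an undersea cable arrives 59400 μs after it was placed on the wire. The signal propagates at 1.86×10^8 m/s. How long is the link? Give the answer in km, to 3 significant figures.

11000 km

d = s × t_prop = 186000000 × 0.0594 = 11000 km.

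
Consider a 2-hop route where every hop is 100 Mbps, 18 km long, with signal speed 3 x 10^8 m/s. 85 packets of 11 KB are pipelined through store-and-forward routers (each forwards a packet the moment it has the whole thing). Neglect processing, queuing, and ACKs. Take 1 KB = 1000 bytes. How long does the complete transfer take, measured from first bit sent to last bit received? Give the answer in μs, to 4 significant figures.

Per-hop transmission t_tx = L/R = 88000/100000000 = 880 μs.
Per-hop propagation t_prop = 18000/300000000 = 60 μs.
Pipeline fill: first packet needs 2·t_tx to clear all hops; remaining 84 packets each add one t_tx.
Total = (2+85-1)·t_tx + 2·t_prop = 86·880 + 2·60 = 75800 μs.

75800 μs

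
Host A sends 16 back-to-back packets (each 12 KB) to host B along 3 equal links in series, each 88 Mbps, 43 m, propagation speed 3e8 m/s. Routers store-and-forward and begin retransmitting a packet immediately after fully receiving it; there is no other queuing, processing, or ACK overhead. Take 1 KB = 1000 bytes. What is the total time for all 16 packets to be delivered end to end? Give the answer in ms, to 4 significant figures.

Per-hop transmission t_tx = L/R = 96000/88000000 = 1.09091 ms.
Per-hop propagation t_prop = 43/300000000 = 0.000143333 ms.
Pipeline fill: first packet needs 3·t_tx to clear all hops; remaining 15 packets each add one t_tx.
Total = (3+16-1)·t_tx + 3·t_prop = 18·1.09091 + 3·0.000143333 = 19.64 ms.

19.64 ms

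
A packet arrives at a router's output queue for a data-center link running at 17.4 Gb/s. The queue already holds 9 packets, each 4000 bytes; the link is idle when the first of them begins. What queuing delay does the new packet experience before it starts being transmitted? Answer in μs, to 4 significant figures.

16.55 μs

Each queued packet: L/R = 32000/17400000000 = 1.83908 μs.
9 queued → 16.5517 μs.
Queuing delay = 16.55 μs.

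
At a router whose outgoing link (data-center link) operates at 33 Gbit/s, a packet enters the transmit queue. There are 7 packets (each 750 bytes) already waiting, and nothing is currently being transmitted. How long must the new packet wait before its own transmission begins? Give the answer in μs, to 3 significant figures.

Each queued packet: L/R = 6000/33000000000 = 0.181818 μs.
7 queued → 1.27273 μs.
Queuing delay = 1.27 μs.

1.27 μs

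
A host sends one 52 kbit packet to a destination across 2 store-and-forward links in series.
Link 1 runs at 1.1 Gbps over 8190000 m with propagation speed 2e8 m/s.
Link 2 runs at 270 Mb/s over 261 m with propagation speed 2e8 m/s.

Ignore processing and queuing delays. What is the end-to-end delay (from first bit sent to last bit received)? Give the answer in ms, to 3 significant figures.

41.2 ms

L = 52000 bits.
Transmission delays (L/R per hop): 0.0472727, 0.192593 ms; sum = 0.239865 ms.
Propagation delays (d/s per hop): 40.95, 0.001305 ms; sum = 40.9513 ms.
End-to-end = 41.2 ms.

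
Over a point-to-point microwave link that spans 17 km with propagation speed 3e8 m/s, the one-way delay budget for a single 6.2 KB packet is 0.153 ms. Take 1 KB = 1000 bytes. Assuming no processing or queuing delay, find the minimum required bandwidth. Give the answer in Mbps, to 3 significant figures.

515 Mbps

L = 49600 bits.
Propagation delay = 17000 / 300000000 = 0.0566667 ms.
Transmission budget = 0.153 − 0.0566667 = 0.0963333 ms.
R ≥ L / t_tx = 49600 bits / 9.63333e-05 s = 515 Mbps.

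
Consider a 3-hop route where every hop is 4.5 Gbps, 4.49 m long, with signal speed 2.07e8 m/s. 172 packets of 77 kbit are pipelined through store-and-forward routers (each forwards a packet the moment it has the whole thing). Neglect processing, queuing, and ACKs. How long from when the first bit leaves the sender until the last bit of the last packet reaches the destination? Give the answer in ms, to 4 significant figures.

2.977 ms

Per-hop transmission t_tx = L/R = 77000/4500000000 = 0.0171111 ms.
Per-hop propagation t_prop = 4.49/2.07e+08 = 2.16908e-05 ms.
Pipeline fill: first packet needs 3·t_tx to clear all hops; remaining 171 packets each add one t_tx.
Total = (3+172-1)·t_tx + 3·t_prop = 174·0.0171111 + 3·2.16908e-05 = 2.977 ms.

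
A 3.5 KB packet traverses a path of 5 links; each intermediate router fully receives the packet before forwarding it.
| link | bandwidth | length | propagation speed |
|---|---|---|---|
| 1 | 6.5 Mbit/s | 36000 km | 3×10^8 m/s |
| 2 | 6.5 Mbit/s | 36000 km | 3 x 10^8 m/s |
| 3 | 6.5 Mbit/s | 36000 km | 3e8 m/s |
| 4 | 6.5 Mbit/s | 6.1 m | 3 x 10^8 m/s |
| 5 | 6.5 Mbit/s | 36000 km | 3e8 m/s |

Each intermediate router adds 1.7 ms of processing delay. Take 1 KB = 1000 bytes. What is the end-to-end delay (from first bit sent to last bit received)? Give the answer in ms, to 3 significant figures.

508 ms

L = 28000 bits.
Transmission delay per hop = L/R = 28000/6500000 = 4.30769 ms; 5 hops → 21.5385 ms.
Propagation delays (d/s per hop): 120, 120, 120, 2.03333e-05, 120 ms; sum = 480 ms.
Processing at 4 router(s): 4 × 1.7 ms = 6.8 ms.
End-to-end = 508 ms.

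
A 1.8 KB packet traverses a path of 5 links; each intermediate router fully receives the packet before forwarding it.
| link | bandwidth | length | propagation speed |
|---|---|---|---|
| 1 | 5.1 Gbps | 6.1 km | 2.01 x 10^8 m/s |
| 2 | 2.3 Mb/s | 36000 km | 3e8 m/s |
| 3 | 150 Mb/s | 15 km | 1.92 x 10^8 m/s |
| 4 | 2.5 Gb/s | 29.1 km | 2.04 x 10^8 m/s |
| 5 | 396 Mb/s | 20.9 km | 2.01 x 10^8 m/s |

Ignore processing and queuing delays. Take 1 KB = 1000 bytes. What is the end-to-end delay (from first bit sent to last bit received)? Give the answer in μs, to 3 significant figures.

L = 14400 bits.
Transmission delays (L/R per hop): 2.82353, 6260.87, 96, 5.76, 36.3636 μs; sum = 6401.82 μs.
Propagation delays (d/s per hop): 30.3483, 120000, 78.125, 142.647, 103.98 μs; sum = 120355 μs.
End-to-end = 127000 μs.

127000 μs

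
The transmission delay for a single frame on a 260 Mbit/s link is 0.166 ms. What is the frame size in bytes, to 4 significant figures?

L = R × t_tx = 260000000 b/s × 0.000166 s = 43160 bits.
In bytes: 43160 / 8 = 5395 bytes.

5395 bytes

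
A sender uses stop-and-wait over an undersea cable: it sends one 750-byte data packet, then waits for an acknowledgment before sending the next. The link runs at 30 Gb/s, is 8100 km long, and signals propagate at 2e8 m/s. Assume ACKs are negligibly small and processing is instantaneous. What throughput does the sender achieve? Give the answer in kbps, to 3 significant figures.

74.1 kbps

t_tx = L/R = 6000/30000000000 = 2e-07 s.
t_prop = 8100000/200000000 = 0.0405 s; RTT = 0.081 s.
Cycle = t_tx + RTT = 0.0810002 s.
Throughput = L / cycle = 6000 / 0.0810002 = 74.1 kbps.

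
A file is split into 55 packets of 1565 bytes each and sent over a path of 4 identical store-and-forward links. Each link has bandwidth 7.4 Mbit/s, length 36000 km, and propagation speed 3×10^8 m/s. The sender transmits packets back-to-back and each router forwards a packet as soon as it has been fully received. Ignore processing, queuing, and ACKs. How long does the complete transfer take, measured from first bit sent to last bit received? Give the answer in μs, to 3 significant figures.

Per-hop transmission t_tx = L/R = 12520/7400000 = 1691.89 μs.
Per-hop propagation t_prop = 36000000/300000000 = 120000 μs.
Pipeline fill: first packet needs 4·t_tx to clear all hops; remaining 54 packets each add one t_tx.
Total = (4+55-1)·t_tx + 4·t_prop = 58·1691.89 + 4·120000 = 578000 μs.

578000 μs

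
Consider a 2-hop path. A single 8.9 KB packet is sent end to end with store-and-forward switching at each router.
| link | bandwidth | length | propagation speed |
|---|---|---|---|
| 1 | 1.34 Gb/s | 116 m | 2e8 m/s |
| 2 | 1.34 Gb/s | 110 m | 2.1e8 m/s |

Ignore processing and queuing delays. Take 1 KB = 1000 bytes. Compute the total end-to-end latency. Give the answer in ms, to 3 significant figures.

0.107 ms

L = 71200 bits.
Transmission delay per hop = L/R = 71200/1340000000 = 0.0531343 ms; 2 hops → 0.106269 ms.
Propagation delays (d/s per hop): 0.00058, 0.00052381 ms; sum = 0.00110381 ms.
End-to-end = 0.107 ms.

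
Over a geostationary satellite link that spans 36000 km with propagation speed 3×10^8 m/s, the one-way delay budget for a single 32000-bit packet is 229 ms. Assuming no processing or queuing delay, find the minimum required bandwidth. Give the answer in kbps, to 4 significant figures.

293.6 kbps

Propagation delay = 36000000 / 300000000 = 120 ms.
Transmission budget = 229 − 120 = 109 ms.
R ≥ L / t_tx = 32000 bits / 0.109 s = 293.6 kbps.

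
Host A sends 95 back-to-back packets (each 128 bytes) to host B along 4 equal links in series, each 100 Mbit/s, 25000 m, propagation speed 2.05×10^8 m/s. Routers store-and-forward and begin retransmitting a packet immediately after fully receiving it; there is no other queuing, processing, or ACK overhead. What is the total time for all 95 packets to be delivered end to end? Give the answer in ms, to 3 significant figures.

1.49 ms

Per-hop transmission t_tx = L/R = 1024/100000000 = 0.01024 ms.
Per-hop propagation t_prop = 25000/2.05e+08 = 0.121951 ms.
Pipeline fill: first packet needs 4·t_tx to clear all hops; remaining 94 packets each add one t_tx.
Total = (4+95-1)·t_tx + 4·t_prop = 98·0.01024 + 4·0.121951 = 1.49 ms.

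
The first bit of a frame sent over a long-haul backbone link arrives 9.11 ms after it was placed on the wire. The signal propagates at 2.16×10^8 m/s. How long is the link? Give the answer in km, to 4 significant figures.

1968 km

d = s × t_prop = 216000000 × 0.00911 = 1968 km.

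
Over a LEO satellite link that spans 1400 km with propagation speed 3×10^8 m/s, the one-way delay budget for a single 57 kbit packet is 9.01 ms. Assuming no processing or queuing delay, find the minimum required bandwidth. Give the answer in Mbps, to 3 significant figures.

13.1 Mbps

Propagation delay = 1400000 / 300000000 = 4.66667 ms.
Transmission budget = 9.01 − 4.66667 = 4.34333 ms.
R ≥ L / t_tx = 57000 bits / 0.00434333 s = 13.1 Mbps.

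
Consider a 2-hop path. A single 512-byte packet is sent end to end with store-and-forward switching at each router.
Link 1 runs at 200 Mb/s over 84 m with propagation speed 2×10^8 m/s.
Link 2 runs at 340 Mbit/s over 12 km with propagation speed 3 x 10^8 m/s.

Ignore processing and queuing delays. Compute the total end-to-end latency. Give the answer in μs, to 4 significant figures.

72.95 μs

L = 512 × 8 = 4096 bits.
Transmission delays (L/R per hop): 20.48, 12.0471 μs; sum = 32.5271 μs.
Propagation delays (d/s per hop): 0.42, 40 μs; sum = 40.42 μs.
End-to-end = 72.95 μs.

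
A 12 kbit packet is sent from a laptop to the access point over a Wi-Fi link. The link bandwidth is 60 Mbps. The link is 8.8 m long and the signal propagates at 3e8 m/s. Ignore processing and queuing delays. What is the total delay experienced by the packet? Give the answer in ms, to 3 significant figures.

L = 12000 bits.
Transmission delay = L/R = 12000 / 60000000 = 0.2 ms.
Propagation delay = d/s = 8.8 m / 300000000 m/s = 2.93333e-05 ms.
Total = 0.200 ms.

0.200 ms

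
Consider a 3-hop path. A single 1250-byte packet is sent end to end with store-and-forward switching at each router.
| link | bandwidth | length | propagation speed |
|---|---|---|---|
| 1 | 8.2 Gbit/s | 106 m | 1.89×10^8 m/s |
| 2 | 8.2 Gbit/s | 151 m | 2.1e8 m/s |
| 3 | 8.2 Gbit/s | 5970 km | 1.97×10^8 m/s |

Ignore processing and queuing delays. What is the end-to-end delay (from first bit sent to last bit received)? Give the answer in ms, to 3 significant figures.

L = 1250 × 8 = 10000 bits.
Transmission delay per hop = L/R = 10000/8.2e+09 = 0.00121951 ms; 3 hops → 0.00365854 ms.
Propagation delays (d/s per hop): 0.000560847, 0.000719048, 30.3046 ms; sum = 30.3058 ms.
End-to-end = 30.3 ms.

30.3 ms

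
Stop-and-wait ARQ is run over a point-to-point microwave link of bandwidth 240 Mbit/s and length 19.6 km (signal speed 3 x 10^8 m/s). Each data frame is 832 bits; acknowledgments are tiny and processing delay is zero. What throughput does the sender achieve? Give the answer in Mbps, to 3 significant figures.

t_tx = L/R = 832/240000000 = 3.46667e-06 s.
t_prop = 19600/300000000 = 6.53333e-05 s; RTT = 0.000130667 s.
Cycle = t_tx + RTT = 0.000134133 s.
Throughput = L / cycle = 832 / 0.000134133 = 6.20 Mbps.

6.20 Mbps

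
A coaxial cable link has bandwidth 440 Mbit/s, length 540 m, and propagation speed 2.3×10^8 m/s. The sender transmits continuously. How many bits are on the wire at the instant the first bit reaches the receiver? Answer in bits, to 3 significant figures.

1030 bits

Propagation delay = 540 / 2.3e+08 = 2.34783e-06 s.
BDP = R × t_prop = 440000000 × 2.34783e-06 = 1033.04 bits.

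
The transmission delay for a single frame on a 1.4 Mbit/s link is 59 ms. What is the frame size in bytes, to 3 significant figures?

L = R × t_tx = 1400000 b/s × 0.059 s = 82600 bits.
In bytes: 82600 / 8 = 10300 bytes.

10300 bytes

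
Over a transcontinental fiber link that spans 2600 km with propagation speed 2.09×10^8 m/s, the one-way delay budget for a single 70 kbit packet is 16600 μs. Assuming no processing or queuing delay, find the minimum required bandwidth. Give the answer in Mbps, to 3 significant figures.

16.8 Mbps

Propagation delay = 2600000 / 209000000 = 12440.2 μs.
Transmission budget = 16600 − 12440.2 = 4159.81 μs.
R ≥ L / t_tx = 70000 bits / 0.00415981 s = 16.8 Mbps.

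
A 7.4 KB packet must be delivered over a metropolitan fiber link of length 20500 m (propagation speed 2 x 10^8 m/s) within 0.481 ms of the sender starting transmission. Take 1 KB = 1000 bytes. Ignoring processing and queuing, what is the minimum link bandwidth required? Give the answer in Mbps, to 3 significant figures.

L = 59200 bits.
Propagation delay = 20500 / 200000000 = 0.1025 ms.
Transmission budget = 0.481 − 0.1025 = 0.3785 ms.
R ≥ L / t_tx = 59200 bits / 0.0003785 s = 156 Mbps.

156 Mbps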